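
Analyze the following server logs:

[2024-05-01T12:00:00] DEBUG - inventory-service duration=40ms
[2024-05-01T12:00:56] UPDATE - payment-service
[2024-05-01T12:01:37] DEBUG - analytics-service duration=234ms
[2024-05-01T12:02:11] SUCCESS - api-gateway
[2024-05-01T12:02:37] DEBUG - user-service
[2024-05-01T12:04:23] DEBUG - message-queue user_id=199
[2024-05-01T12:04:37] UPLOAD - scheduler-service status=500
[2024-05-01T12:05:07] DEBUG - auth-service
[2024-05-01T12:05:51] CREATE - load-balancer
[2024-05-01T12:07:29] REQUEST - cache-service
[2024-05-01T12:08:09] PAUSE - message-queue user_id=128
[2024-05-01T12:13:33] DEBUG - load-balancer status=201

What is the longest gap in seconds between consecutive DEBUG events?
506

To find the longest gap:

1. Extract all DEBUG events in chronological order
2. Calculate time differences between consecutive events
3. Find the maximum difference
4. Longest gap: 506 seconds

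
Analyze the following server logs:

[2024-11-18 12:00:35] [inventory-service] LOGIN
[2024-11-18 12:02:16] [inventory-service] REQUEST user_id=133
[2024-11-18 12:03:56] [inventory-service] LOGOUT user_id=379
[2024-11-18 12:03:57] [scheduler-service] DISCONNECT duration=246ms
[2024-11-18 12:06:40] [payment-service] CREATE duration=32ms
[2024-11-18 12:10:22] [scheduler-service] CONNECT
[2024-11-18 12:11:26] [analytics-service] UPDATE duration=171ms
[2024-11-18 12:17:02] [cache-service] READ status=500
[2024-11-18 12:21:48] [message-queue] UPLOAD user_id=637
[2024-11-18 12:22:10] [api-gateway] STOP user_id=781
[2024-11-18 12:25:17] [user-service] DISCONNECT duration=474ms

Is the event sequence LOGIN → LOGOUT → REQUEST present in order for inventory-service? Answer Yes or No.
No

To verify sequence order:

1. Find all events in sequence LOGIN → LOGOUT → REQUEST for inventory-service
2. Extract their timestamps
3. Check if timestamps are in ascending order
4. Result: No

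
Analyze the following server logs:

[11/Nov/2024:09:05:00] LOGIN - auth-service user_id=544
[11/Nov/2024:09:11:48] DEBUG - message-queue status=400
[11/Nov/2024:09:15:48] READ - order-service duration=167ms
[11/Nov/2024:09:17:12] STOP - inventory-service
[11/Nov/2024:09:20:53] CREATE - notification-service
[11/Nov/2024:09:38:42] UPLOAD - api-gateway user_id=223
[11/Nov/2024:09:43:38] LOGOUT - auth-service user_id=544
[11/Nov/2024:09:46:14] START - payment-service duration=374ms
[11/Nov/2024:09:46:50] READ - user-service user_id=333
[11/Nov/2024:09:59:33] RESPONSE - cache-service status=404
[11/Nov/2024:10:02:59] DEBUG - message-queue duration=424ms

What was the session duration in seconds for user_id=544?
2318

To calculate session duration:

1. Find LOGIN event for user_id=544: 11/Nov/2024:09:05:00
2. Find LOGOUT event for user_id=544: 11/Nov/2024:09:43:38
3. Session duration: 11/Nov/2024:09:43:38 - 11/Nov/2024:09:05:00 = 2318 seconds (38 minutes)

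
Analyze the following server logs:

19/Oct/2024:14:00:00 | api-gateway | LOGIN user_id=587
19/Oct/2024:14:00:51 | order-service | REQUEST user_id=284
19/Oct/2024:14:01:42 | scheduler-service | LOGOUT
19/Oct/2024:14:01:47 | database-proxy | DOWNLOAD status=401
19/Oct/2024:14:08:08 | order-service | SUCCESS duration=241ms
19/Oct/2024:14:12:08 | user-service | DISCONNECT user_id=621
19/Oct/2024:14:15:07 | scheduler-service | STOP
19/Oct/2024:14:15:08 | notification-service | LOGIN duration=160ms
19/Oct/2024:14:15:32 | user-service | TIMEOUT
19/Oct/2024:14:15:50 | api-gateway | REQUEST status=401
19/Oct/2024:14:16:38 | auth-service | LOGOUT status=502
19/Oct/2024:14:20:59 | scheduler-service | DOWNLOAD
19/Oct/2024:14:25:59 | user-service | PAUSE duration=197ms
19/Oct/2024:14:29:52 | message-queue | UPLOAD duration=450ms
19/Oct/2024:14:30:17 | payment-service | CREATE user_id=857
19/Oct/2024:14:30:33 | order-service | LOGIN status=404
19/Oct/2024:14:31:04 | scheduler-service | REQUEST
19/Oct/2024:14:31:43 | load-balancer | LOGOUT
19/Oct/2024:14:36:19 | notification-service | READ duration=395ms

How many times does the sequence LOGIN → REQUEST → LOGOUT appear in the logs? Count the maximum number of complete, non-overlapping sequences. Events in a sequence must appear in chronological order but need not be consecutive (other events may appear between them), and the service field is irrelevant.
3

To count sequences:

1. Look for pattern: LOGIN → REQUEST → LOGOUT
2. Greedily scan the log in chronological order, matching each sequence element in turn (ignoring service)
3. Each time the full pattern completes, increment the count and restart matching from the next event
4. Complete non-overlapping sequences found: 3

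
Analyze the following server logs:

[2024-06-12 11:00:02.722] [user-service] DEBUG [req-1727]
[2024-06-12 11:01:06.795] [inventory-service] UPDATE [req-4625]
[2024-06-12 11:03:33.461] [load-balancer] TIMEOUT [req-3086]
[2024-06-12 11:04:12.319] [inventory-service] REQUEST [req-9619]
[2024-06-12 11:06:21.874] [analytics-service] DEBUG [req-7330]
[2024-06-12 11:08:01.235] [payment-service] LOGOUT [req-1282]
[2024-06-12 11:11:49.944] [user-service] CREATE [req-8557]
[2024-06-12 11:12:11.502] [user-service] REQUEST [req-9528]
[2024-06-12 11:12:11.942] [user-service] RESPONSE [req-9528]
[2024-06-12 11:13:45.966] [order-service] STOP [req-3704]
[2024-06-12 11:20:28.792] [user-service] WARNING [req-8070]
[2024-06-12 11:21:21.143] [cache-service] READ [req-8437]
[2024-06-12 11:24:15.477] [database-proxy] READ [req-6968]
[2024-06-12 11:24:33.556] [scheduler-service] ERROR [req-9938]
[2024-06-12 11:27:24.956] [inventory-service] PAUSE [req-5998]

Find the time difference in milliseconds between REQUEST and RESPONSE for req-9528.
440

To calculate latency:

1. Find REQUEST with id req-9528: 2024-06-12 11:12:11.502
2. Find RESPONSE with id req-9528: 2024-06-12 11:12:11.942
3. Latency: 2024-06-12 11:12:11.942 - 2024-06-12 11:12:11.502 = 440ms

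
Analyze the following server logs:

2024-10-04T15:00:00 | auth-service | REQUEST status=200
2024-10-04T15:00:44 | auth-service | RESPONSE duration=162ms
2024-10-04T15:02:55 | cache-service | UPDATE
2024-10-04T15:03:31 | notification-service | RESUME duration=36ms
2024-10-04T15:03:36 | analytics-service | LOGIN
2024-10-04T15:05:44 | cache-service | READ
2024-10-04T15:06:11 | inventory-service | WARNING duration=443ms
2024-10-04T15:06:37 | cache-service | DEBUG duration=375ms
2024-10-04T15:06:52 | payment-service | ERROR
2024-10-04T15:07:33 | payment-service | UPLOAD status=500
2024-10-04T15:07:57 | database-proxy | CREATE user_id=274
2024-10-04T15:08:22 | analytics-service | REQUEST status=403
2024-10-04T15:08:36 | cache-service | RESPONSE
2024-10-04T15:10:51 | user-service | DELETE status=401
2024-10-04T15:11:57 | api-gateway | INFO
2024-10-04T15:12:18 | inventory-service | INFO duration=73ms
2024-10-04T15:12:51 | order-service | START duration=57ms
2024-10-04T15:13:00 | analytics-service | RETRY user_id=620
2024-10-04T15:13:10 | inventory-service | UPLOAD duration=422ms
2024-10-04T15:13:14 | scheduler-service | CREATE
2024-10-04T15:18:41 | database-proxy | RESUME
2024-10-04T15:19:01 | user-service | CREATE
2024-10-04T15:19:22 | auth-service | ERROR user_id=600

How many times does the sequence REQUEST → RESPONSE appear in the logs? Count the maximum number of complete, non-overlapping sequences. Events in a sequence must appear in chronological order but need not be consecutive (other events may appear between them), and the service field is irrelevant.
2

To count sequences:

1. Look for pattern: REQUEST → RESPONSE
2. Greedily scan the log in chronological order, matching each sequence element in turn (ignoring service)
3. Each time the full pattern completes, increment the count and restart matching from the next event
4. Complete non-overlapping sequences found: 2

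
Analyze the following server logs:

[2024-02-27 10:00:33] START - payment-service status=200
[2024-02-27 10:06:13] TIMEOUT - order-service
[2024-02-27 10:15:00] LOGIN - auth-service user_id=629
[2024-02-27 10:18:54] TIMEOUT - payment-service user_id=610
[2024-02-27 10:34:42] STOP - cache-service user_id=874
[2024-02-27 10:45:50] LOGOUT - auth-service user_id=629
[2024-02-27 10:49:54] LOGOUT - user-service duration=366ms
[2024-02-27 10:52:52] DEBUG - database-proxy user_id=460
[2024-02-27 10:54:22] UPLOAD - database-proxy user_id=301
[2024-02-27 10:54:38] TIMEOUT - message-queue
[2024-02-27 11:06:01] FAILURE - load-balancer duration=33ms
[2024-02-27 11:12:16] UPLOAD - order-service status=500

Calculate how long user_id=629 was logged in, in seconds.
1850

To calculate session duration:

1. Find LOGIN event for user_id=629: 2024-02-27 10:15:00
2. Find LOGOUT event for user_id=629: 2024-02-27 10:45:50
3. Session duration: 2024-02-27 10:45:50 - 2024-02-27 10:15:00 = 1850 seconds (30 minutes)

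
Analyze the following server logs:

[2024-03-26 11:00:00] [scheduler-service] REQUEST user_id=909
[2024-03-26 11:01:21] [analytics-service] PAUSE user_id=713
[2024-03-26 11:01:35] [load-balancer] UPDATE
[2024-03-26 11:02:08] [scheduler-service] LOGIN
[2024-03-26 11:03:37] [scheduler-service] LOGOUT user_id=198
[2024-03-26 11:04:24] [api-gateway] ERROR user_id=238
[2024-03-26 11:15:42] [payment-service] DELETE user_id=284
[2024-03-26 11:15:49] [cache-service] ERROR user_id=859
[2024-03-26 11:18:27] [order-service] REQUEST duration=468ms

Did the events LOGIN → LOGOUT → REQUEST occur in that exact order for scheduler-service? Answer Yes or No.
No

To verify sequence order:

1. Find all events in sequence LOGIN → LOGOUT → REQUEST for scheduler-service
2. Extract their timestamps
3. Check if timestamps are in ascending order
4. Result: No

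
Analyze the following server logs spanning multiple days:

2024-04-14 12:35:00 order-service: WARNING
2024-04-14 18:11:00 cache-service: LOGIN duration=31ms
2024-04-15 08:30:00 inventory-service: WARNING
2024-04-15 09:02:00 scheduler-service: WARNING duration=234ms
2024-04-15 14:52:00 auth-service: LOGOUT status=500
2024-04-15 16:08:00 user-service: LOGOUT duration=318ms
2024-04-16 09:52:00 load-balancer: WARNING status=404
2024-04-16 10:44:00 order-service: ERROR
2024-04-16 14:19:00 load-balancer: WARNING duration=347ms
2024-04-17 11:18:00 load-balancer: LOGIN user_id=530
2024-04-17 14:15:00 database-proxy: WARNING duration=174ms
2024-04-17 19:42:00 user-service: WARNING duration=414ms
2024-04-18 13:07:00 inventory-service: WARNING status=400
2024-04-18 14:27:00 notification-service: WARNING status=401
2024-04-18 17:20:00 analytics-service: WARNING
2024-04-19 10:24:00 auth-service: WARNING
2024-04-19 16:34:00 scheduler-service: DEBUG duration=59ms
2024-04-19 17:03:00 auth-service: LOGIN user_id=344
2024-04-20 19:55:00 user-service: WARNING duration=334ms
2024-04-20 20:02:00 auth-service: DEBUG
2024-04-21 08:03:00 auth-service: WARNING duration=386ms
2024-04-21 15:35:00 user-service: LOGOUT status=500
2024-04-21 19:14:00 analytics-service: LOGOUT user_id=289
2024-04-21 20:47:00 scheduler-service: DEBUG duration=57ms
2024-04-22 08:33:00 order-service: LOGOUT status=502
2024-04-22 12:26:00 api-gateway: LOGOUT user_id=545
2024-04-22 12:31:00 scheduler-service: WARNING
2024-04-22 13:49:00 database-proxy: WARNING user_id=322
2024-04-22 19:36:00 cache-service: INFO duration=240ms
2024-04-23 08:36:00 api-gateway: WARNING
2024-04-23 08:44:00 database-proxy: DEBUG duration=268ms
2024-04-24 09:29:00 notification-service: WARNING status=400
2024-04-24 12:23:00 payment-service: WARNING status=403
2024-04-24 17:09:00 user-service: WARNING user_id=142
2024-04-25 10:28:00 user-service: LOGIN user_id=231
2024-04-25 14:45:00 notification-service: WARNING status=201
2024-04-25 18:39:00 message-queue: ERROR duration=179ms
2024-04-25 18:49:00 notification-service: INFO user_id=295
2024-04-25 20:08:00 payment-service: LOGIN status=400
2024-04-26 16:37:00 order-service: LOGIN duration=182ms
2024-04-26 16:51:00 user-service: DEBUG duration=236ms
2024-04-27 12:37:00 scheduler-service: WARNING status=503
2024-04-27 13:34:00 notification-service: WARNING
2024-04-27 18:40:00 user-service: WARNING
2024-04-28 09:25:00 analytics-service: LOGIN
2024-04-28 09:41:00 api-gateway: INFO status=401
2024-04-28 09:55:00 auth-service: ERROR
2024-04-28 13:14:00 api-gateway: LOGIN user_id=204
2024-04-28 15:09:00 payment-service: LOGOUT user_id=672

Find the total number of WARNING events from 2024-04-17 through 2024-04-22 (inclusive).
10

To filter by date range:

1. Date range: 2024-04-17 through 2024-04-22, both dates inclusive
2. Filter for WARNING events whose date falls in this range
3. Count matching events: 10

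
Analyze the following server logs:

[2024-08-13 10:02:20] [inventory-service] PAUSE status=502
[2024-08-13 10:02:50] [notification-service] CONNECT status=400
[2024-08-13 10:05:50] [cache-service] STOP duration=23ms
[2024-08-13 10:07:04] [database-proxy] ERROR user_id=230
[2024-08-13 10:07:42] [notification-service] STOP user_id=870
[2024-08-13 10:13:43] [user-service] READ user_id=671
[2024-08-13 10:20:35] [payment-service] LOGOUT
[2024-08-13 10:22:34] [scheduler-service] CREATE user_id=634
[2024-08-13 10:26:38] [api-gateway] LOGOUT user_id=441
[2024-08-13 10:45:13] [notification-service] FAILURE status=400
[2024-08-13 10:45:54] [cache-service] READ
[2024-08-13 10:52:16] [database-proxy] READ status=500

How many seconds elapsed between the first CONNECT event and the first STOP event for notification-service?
292

To find the time between events:

1. Locate the first CONNECT event for notification-service: 2024-08-13 10:02:50
2. Locate the first STOP event for notification-service: 2024-08-13 10:07:42
3. Calculate the difference: 2024-08-13 10:07:42 - 2024-08-13 10:02:50 = 292 seconds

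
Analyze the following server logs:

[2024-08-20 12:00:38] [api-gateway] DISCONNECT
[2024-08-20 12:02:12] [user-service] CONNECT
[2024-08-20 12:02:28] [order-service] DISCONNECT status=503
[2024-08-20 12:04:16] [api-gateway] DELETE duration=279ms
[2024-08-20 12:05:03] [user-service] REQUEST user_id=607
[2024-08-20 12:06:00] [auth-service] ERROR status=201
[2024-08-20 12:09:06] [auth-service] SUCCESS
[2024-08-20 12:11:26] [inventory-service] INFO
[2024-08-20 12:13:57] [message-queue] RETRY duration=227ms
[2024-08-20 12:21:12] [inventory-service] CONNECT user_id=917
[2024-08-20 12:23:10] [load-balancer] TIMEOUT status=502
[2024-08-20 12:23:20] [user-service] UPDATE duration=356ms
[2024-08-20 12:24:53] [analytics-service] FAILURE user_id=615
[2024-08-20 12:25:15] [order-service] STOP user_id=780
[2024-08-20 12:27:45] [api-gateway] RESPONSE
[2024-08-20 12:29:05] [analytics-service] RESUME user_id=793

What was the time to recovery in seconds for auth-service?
186

To calculate recovery time:

1. Find ERROR event for auth-service: 2024-08-20 12:06:00
2. Find next SUCCESS event for auth-service: 2024-08-20 12:09:06
3. Recovery time: 2024-08-20 12:09:06 - 2024-08-20 12:06:00 = 186 seconds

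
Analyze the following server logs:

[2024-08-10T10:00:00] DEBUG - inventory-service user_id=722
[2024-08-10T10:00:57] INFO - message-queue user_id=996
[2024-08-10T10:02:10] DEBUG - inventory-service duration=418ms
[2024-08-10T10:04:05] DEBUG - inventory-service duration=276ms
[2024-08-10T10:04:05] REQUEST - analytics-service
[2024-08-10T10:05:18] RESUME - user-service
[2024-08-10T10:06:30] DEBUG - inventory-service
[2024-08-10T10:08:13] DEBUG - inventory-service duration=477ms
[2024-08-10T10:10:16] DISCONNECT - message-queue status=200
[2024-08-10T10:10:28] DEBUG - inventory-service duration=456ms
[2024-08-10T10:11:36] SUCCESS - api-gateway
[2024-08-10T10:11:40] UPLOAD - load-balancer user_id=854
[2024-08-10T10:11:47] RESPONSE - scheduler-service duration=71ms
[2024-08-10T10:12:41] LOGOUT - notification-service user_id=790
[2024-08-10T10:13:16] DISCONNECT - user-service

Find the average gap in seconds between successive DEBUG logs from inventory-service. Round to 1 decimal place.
125.6

To calculate average interval:

1. Find all DEBUG events for inventory-service in order
2. Calculate time gaps between consecutive events
3. Compute mean of gaps: 628 / 5 = 125.6 seconds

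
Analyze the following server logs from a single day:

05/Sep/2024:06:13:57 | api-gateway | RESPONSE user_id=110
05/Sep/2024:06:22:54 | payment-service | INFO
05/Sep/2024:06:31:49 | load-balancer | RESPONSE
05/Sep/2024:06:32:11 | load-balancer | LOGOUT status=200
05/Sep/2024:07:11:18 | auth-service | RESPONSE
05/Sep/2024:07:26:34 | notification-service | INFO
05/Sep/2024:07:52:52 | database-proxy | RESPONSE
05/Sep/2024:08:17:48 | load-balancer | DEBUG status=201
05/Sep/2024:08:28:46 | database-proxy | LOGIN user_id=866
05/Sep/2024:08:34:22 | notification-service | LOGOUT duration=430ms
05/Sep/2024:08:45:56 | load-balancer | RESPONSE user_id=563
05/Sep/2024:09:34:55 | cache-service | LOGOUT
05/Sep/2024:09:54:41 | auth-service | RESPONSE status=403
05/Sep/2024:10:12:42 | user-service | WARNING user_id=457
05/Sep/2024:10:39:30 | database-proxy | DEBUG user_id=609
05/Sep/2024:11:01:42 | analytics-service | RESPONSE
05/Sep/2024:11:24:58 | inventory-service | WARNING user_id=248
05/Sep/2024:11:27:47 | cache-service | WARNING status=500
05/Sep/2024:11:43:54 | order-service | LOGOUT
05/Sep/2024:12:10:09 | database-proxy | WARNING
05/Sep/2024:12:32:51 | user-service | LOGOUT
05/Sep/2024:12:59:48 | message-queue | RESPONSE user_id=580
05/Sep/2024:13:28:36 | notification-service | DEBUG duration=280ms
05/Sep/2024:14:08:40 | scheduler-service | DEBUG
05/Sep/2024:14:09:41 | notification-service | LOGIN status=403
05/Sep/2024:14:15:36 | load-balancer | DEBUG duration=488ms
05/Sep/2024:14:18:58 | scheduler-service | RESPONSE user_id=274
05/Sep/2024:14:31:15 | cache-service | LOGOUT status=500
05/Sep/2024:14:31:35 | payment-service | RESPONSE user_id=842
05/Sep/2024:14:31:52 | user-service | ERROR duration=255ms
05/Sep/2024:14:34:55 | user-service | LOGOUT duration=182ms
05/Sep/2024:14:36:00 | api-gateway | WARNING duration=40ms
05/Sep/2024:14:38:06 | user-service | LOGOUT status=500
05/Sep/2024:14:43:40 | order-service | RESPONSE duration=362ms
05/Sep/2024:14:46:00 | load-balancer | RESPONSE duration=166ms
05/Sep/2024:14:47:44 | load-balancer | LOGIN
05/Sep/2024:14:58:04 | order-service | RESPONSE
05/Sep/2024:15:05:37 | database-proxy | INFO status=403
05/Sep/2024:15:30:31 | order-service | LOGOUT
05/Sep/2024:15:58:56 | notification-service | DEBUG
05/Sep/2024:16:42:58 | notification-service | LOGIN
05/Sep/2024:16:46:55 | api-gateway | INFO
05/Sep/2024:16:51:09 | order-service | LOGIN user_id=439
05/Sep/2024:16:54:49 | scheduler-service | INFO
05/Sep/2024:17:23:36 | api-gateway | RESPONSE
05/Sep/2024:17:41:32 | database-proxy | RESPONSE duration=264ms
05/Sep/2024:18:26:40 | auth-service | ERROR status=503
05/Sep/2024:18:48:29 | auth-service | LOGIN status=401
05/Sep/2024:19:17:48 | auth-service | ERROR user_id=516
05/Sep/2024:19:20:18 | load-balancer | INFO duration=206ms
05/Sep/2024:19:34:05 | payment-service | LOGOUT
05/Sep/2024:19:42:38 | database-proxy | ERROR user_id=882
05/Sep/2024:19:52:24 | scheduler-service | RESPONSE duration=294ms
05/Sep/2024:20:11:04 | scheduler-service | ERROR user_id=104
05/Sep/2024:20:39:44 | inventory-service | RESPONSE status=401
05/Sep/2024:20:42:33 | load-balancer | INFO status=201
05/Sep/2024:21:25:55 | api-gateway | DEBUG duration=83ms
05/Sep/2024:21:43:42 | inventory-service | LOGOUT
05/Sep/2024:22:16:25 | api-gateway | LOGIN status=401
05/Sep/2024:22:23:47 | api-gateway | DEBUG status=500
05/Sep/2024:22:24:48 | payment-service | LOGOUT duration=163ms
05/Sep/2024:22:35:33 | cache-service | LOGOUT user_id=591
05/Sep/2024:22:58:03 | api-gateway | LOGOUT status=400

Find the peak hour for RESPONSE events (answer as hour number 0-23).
14

To find the peak hour:

1. Group all RESPONSE events by hour
2. Count events in each hour
3. Find hour with maximum count
4. Peak hour: 14 (with 5 events)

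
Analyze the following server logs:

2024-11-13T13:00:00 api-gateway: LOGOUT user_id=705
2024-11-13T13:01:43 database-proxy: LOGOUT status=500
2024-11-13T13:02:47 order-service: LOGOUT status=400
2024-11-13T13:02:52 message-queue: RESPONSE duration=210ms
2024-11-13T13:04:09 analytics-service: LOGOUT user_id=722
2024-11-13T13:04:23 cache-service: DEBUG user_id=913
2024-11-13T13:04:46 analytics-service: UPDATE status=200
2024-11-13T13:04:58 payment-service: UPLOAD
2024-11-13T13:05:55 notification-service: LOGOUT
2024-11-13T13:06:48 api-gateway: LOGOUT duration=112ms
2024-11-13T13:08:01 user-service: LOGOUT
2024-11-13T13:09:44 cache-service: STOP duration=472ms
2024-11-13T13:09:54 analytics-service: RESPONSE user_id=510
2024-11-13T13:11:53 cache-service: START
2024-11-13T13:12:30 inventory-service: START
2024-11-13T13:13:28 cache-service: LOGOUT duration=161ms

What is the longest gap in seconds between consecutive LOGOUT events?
327

To find the longest gap:

1. Extract all LOGOUT events in chronological order
2. Calculate time differences between consecutive events
3. Find the maximum difference
4. Longest gap: 327 seconds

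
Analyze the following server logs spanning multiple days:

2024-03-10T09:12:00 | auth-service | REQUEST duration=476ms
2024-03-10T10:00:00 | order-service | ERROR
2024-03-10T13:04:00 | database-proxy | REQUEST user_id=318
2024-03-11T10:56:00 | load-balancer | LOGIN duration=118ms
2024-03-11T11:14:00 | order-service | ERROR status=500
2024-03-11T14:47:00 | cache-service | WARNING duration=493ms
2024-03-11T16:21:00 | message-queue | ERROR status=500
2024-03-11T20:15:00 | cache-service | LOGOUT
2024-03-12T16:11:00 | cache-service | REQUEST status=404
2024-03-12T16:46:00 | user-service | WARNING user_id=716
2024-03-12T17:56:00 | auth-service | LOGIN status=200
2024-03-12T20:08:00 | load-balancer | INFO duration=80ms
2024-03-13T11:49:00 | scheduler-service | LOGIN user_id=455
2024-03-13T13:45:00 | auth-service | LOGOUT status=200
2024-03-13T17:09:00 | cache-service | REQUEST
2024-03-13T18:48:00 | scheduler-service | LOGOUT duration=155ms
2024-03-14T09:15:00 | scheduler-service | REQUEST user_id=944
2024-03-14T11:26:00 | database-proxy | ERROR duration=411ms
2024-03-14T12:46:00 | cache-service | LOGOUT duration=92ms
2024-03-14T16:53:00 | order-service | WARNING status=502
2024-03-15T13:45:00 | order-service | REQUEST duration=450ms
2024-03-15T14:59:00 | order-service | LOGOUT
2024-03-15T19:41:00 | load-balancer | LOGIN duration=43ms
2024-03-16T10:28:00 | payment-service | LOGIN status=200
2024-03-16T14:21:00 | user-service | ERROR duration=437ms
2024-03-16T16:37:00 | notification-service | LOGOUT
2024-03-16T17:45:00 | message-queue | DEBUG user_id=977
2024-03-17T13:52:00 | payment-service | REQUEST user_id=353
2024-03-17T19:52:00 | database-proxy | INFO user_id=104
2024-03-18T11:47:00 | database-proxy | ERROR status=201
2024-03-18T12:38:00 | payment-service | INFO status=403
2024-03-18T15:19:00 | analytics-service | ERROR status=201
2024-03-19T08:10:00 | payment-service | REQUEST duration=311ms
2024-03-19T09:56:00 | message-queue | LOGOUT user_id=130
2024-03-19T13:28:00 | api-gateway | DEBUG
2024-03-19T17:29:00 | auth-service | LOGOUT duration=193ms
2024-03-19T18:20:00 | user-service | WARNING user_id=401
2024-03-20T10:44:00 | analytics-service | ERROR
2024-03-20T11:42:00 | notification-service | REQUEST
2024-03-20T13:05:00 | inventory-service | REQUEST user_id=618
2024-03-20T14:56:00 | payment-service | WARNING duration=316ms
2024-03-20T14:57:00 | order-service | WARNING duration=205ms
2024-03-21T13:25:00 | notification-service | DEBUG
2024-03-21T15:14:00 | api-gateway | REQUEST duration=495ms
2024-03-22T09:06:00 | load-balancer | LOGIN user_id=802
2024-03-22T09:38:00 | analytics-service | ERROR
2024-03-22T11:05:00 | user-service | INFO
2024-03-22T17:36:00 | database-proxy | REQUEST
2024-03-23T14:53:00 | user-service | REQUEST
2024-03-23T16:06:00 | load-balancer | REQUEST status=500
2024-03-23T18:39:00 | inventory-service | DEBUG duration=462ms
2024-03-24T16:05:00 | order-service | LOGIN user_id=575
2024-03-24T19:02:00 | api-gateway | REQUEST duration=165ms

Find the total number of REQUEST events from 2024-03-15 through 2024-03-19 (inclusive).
3

To filter by date range:

1. Date range: 2024-03-15 through 2024-03-19, both dates inclusive
2. Filter for REQUEST events whose date falls in this range
3. Count matching events: 3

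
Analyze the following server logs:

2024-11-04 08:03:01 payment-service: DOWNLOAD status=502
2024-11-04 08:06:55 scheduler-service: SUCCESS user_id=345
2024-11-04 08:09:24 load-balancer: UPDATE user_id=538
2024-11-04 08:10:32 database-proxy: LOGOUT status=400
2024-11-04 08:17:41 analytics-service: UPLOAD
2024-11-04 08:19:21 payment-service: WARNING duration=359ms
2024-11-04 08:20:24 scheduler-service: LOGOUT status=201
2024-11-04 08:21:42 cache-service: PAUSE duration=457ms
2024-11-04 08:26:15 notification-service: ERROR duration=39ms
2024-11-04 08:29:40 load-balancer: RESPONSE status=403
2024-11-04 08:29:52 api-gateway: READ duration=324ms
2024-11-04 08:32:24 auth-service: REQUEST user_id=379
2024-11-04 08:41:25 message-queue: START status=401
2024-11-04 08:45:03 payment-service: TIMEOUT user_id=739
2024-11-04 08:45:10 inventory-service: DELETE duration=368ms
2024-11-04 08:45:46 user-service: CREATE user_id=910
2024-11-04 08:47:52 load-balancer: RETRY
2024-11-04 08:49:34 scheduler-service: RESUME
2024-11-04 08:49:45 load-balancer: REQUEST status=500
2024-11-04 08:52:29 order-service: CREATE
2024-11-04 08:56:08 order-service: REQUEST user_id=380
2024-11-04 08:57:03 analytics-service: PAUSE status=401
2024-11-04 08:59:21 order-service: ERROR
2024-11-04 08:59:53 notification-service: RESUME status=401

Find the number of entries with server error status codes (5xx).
2

To find matching entries:

1. Pattern to match: server error status codes (5xx)
2. Scan each log entry for the pattern
3. Count matches: 2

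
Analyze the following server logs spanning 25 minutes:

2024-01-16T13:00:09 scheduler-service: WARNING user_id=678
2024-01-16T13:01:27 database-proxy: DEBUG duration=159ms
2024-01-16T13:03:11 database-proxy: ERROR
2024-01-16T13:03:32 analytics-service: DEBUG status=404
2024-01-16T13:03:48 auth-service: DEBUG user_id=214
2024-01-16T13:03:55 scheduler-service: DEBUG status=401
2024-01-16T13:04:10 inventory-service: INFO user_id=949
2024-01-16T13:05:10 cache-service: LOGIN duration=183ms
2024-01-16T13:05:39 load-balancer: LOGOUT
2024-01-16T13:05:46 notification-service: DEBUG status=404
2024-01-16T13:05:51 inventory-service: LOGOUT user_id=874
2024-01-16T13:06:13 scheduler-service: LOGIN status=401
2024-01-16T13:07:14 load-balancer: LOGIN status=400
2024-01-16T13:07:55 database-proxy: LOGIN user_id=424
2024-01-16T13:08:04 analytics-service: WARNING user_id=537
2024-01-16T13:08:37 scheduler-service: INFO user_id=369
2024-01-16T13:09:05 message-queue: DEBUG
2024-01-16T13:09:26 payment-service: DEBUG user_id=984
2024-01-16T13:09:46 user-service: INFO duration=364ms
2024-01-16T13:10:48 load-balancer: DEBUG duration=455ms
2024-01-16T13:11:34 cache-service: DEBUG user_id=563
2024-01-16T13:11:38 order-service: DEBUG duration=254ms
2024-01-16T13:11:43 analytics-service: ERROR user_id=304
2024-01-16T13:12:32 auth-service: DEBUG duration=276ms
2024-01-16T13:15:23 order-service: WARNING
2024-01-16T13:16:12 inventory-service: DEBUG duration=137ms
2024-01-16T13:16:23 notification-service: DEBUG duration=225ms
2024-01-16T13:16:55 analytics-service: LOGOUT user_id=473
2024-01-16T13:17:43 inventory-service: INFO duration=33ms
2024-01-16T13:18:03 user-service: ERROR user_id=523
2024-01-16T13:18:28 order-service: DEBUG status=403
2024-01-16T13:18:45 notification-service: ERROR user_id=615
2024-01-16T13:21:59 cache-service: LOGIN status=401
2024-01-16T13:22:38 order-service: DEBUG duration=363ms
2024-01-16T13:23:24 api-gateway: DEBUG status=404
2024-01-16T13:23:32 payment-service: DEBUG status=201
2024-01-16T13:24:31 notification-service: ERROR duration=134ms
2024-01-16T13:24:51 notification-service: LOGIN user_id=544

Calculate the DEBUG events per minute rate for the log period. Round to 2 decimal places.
0.68

To calculate the rate:

1. Count total DEBUG events: 17
2. Total time period: 25 minutes
3. Rate = 17 / 25 = 0.68 events per minute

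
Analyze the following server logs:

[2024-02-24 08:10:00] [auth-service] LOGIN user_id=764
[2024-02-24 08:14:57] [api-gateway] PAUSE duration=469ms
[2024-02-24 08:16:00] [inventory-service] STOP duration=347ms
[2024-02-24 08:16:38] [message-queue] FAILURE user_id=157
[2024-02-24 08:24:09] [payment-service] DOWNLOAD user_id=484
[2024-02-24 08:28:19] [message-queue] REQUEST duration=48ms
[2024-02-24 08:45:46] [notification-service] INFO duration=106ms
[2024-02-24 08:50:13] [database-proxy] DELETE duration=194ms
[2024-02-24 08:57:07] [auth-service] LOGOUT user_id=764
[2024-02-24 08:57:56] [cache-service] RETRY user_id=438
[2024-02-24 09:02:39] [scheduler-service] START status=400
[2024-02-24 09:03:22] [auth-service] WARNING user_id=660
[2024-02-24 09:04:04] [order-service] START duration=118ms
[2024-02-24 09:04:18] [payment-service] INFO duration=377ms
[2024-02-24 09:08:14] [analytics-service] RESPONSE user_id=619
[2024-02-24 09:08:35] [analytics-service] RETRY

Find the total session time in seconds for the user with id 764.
2827

To calculate session duration:

1. Find LOGIN event for user_id=764: 2024-02-24 08:10:00
2. Find LOGOUT event for user_id=764: 2024-02-24 08:57:07
3. Session duration: 2024-02-24 08:57:07 - 2024-02-24 08:10:00 = 2827 seconds (47 minutes)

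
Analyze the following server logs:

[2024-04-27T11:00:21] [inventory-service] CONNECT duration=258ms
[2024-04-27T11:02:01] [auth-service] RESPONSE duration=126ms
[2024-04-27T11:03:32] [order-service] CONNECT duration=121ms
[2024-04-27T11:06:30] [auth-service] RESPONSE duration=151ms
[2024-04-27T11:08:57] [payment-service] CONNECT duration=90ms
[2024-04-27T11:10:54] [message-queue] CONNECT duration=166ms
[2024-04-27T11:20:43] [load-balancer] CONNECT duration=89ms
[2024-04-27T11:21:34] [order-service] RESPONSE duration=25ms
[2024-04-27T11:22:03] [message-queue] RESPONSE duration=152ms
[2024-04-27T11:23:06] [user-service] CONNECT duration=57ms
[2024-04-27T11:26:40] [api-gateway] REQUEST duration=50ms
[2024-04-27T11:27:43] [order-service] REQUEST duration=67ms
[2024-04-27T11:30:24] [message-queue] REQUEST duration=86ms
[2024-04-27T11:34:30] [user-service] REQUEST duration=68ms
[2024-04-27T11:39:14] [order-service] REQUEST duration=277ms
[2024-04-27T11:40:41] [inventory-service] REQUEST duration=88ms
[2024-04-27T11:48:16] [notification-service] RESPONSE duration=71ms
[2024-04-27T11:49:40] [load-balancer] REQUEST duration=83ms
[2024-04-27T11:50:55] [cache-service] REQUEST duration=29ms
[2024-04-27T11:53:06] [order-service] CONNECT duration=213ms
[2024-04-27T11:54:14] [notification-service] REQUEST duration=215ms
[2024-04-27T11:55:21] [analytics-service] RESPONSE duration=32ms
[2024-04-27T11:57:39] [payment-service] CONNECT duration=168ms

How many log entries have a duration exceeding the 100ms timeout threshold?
10

To count timeouts:

1. Threshold: 100ms
2. Extract duration from each log entry
3. Count entries where duration > 100
4. Timeout count: 10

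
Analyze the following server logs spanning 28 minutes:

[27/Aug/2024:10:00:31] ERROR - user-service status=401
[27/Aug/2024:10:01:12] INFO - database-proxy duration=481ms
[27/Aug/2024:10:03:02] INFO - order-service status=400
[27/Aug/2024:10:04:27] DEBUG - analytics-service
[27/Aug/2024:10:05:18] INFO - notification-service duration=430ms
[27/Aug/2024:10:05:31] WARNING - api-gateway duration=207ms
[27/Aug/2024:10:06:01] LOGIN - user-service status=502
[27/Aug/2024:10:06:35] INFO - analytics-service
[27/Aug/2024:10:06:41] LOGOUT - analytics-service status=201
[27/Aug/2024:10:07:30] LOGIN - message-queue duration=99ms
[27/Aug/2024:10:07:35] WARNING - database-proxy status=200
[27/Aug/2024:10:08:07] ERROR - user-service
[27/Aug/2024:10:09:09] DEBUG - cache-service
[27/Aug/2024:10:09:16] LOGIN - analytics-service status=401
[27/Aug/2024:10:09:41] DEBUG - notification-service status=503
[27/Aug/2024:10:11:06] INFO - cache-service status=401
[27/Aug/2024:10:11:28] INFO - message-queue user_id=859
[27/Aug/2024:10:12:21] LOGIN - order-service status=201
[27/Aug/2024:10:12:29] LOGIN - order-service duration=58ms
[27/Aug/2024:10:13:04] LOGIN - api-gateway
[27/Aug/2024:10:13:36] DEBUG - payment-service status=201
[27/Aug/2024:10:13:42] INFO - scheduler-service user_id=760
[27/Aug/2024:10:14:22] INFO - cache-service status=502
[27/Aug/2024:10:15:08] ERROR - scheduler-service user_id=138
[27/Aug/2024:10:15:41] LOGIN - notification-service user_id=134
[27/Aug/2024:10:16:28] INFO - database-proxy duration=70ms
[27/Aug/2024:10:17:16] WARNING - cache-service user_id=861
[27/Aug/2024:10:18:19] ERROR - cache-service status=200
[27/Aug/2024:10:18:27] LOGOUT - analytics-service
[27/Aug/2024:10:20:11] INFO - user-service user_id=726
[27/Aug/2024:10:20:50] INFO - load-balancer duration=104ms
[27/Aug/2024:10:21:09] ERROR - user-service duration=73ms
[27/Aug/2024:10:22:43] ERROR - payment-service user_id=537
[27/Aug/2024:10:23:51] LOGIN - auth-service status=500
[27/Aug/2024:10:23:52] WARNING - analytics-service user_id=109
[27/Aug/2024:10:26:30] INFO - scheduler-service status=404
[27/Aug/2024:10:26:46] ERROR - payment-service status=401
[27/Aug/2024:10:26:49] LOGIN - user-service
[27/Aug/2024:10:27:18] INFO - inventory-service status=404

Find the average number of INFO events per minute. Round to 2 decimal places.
0.46

To calculate the rate:

1. Count total INFO events: 13
2. Total time period: 28 minutes
3. Rate = 13 / 28 = 0.46 events per minute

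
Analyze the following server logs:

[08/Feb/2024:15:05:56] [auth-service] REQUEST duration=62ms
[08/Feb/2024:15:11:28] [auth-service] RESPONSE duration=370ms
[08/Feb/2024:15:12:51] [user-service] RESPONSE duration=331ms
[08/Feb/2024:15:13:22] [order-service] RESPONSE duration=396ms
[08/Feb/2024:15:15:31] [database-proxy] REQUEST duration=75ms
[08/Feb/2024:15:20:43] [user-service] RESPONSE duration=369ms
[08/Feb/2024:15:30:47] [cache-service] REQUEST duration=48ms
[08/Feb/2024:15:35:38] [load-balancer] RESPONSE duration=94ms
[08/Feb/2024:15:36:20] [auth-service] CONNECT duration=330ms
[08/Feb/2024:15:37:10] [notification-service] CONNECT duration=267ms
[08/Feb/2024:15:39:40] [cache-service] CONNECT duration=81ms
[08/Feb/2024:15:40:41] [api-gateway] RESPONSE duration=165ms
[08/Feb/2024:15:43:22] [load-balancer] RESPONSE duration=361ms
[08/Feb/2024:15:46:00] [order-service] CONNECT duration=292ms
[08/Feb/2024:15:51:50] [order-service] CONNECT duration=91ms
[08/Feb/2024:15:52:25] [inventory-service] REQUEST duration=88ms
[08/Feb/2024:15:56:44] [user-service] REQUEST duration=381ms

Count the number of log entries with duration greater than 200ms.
9

To count timeouts:

1. Threshold: 200ms
2. Extract duration from each log entry
3. Count entries where duration > 200
4. Timeout count: 9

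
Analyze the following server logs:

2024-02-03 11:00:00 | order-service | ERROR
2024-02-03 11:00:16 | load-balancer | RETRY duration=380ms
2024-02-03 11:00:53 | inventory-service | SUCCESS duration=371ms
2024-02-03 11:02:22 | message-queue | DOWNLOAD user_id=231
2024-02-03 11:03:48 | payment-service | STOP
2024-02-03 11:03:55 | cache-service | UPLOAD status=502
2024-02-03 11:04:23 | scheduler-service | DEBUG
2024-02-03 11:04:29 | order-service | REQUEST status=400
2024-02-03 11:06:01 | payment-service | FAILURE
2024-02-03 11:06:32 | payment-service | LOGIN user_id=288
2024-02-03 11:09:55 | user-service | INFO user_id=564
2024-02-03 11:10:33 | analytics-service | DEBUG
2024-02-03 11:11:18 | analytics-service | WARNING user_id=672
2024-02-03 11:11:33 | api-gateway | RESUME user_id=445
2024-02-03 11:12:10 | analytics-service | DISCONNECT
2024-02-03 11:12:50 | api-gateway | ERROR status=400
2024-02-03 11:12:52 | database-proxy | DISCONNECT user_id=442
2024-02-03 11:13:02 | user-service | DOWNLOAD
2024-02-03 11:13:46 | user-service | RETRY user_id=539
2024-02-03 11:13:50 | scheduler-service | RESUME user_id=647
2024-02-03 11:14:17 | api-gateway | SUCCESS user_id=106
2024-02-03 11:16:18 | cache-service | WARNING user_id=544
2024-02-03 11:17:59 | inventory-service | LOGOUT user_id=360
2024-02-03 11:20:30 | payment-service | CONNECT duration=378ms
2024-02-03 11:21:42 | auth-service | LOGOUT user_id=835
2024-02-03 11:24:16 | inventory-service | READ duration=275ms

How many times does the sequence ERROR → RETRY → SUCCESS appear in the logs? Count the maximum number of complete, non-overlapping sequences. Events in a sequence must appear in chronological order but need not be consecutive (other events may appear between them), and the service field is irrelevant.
2

To count sequences:

1. Look for pattern: ERROR → RETRY → SUCCESS
2. Greedily scan the log in chronological order, matching each sequence element in turn (ignoring service)
3. Each time the full pattern completes, increment the count and restart matching from the next event
4. Complete non-overlapping sequences found: 2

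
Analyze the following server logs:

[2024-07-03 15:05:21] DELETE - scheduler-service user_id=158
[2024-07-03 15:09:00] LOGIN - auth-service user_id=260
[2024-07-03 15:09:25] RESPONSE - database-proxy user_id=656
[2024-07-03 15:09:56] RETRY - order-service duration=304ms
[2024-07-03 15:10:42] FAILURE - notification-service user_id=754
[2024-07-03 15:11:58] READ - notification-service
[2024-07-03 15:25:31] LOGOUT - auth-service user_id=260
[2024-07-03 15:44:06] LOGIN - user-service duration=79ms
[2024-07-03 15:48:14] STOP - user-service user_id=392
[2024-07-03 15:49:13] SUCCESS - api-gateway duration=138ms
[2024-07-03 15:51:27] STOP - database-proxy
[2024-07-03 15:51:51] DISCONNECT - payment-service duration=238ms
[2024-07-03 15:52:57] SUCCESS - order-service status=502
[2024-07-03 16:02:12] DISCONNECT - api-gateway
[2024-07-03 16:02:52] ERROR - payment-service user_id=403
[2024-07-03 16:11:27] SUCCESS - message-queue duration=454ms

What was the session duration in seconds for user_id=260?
991

To calculate session duration:

1. Find LOGIN event for user_id=260: 2024-07-03 15:09:00
2. Find LOGOUT event for user_id=260: 2024-07-03 15:25:31
3. Session duration: 2024-07-03 15:25:31 - 2024-07-03 15:09:00 = 991 seconds (16 minutes)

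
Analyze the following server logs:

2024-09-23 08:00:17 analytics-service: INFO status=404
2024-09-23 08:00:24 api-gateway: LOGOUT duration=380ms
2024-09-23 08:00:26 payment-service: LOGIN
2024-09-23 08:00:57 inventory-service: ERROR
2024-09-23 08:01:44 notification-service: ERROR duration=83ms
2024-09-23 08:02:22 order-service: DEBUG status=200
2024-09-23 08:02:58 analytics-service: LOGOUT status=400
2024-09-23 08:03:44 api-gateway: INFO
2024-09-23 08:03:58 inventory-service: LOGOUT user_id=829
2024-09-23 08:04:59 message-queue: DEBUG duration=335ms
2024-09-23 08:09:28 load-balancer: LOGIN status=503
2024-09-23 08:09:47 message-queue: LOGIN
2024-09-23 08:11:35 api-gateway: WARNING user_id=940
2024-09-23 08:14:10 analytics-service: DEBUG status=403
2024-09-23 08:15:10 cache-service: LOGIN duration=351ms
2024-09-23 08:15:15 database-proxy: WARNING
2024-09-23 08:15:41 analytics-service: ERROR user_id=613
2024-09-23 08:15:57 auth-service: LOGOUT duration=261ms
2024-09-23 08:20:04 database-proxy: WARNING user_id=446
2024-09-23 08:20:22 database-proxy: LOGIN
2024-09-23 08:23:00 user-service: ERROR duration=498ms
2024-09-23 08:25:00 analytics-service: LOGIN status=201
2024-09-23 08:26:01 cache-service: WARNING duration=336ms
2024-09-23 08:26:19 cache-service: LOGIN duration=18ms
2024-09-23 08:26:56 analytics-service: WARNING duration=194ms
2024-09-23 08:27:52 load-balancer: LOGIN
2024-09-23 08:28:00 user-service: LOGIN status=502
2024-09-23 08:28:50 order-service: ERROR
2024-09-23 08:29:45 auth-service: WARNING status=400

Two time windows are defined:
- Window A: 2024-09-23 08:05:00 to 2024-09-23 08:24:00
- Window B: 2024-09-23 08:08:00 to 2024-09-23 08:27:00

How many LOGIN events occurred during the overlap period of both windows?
4

To find overlap events:

1. Window A: 2024-09-23 08:05:00 to 2024-09-23 08:24:00
2. Window B: 2024-09-23 08:08:00 to 2024-09-23 08:27:00
3. Overlap period: 2024-09-23 08:08:00 to 2024-09-23 08:24:00
4. Count LOGIN events in overlap: 4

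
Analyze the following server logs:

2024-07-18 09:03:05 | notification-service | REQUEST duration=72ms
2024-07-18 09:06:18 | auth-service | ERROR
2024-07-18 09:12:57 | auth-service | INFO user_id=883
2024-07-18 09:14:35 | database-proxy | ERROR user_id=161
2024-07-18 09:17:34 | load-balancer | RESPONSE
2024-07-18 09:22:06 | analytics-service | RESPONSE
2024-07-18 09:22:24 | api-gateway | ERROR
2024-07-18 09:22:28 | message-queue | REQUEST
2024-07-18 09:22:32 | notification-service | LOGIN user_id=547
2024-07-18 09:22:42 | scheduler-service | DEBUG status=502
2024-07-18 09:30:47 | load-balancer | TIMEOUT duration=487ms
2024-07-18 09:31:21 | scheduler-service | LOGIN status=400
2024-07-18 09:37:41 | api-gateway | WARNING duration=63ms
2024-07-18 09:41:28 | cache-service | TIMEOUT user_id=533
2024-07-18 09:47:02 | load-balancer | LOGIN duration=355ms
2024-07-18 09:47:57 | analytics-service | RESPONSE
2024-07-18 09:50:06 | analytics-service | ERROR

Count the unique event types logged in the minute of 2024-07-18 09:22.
5

To count unique event types:

1. Filter events in the minute starting at 2024-07-18 09:22
2. Extract event types from matching entries
3. Count unique types: 5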